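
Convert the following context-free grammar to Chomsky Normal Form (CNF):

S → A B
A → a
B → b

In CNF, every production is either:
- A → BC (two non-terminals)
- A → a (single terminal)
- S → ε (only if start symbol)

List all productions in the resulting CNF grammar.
The grammar has no ε-productions or unit productions to eliminate.
S → A B is already in CNF (two non-terminals) – keep it.
A → a is already in CNF (single terminal) – keep it.
B → b is already in CNF (single terminal) – keep it.
Resulting CNF grammar (3 productions): A → a; B → b; S → A B

Final answer: A → a; B → b; S → A B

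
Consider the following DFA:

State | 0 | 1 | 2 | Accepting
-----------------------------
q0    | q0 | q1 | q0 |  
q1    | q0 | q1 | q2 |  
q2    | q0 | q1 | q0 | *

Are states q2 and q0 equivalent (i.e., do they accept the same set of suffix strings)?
Try the suffix ε (the empty string).
From q2: q2 — accepting.
From q0: q0 — not accepting.
The two states disagree on this suffix, so they are not equivalent.

Final answer: No. Distinguishing string: ε (the empty string) - accepted from q2 but not from q0.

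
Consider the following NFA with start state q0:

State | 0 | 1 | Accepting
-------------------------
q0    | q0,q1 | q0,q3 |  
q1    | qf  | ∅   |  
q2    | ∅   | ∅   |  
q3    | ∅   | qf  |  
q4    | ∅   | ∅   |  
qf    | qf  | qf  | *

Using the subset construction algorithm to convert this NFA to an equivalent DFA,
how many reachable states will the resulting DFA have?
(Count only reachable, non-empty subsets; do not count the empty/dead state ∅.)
Start subset: {q0}
{q0}: on 0 → {q0, q1}, on 1 → {q0, q3}
{q0, q1}: on 0 → {q0, q1, qf}, on 1 → {q0, q3}
{q0, q3}: on 0 → {q0, q1}, on 1 → {q0, q3, qf}
{q0, q1, qf}: on 0 → {q0, q1, qf}, on 1 → {q0, q3, qf}
{q0, q3, qf}: on 0 → {q0, q1, qf}, on 1 → {q0, q3, qf}
Reachable non-empty subsets: {q0}, {q0, q1}, {q0, q3}, {q0, q1, qf}, {q0, q3, qf} — 5 in total.

Final answer: 5 states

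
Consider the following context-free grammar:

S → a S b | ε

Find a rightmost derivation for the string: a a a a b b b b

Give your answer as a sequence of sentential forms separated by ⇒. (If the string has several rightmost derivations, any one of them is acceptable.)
Start with S.
Step 1: the rightmost non-terminal is S; apply S → a S b:  a S b
Step 2: the rightmost non-terminal is S; apply S → a S b:  a a S b b
Step 3: the rightmost non-terminal is S; apply S → a S b:  a a a S b b b
Step 4: the rightmost non-terminal is S; apply S → a S b:  a a a a S b b b b
Step 5: the rightmost non-terminal is S; apply S → ε:  a a a a b b b b

Final answer: S ⇒ a S b ⇒ a a S b b ⇒ a a a S b b b ⇒ a a a a S b b b b ⇒ a a a a b b b b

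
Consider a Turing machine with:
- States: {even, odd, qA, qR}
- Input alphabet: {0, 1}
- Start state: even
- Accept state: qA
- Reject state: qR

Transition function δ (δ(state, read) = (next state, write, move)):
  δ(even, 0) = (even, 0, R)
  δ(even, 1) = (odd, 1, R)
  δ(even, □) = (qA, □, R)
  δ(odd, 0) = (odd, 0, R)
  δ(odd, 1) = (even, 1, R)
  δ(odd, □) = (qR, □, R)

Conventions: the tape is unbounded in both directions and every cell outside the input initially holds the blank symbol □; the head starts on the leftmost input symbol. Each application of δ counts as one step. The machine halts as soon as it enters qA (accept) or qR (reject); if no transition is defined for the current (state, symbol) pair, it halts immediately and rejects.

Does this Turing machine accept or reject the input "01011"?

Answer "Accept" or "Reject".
Step 0: [even]01011 (head at position 0)
Step 1: δ(even, 0) = (even, 0, R)  ⊢  0[even]1011 (head at position 1)
Step 2: δ(even, 1) = (odd, 1, R)  ⊢  01[odd]011 (head at position 2)
Step 3: δ(odd, 0) = (odd, 0, R)  ⊢  010[odd]11 (head at position 3)
Step 4: δ(odd, 1) = (even, 1, R)  ⊢  0101[even]1 (head at position 4)
Step 5: δ(even, 1) = (odd, 1, R)  ⊢  01011[odd]□ (head at position 5)
Step 6: δ(odd, □) = (qR, □, R)  ⊢  01011□[qR]□ (head at position 6)
The machine is in qR, so it halts and rejects.

Final answer: Reject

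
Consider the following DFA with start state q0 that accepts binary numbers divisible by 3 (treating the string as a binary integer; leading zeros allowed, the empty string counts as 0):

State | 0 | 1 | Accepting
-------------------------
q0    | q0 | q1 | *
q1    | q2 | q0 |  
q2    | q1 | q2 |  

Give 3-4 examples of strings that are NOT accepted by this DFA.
Any strings that end in a non-accepting state work; for example:
"0001": q0 → q0 → q0 → q0 → q1; q1 is not accepting → rejected
"0100": q0 → q0 → q1 → q2 → q1; q1 is not accepting → rejected
"1010": q0 → q1 → q2 → q2 → q1; q1 is not accepting → rejected
"1110": q0 → q1 → q0 → q1 → q2; q2 is not accepting → rejected

Final answer: "0001", "0100", "1010", "1110"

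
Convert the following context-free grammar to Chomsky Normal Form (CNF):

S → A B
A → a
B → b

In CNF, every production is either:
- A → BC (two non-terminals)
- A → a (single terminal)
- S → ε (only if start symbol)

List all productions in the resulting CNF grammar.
The grammar has no ε-productions or unit productions to eliminate.
S → A B is already in CNF (two non-terminals) – keep it.
A → a is already in CNF (single terminal) – keep it.
B → b is already in CNF (single terminal) – keep it.
Resulting CNF grammar (3 productions): A → a; B → b; S → A B

Final answer: A → a; B → b; S → A B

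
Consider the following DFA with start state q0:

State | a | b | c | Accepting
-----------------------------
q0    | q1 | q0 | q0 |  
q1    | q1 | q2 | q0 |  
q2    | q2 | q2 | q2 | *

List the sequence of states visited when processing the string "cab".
q0 → q0 → q1 → q2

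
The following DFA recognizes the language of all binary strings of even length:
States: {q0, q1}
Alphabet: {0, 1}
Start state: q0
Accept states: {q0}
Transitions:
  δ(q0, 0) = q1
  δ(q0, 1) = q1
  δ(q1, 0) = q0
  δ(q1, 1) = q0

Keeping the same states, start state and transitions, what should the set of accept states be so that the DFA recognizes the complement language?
The DFA is complete (every state has a transition on every symbol), so the complement
is recognized by the same DFA with accepting and non-accepting states swapped.
Original accept states: {q0}
Complement accept states = All states - Original accept states
= {q0, q1} - {q0}
= {q1}
Complement language: strings of ODD length

Final answer: {q1}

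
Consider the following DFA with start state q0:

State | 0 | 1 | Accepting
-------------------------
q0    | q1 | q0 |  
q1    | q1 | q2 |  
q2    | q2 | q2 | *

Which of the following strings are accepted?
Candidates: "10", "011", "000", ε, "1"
"10": q0 → q0 → q1; q1 is not accepting → rejected
"011": q0 → q1 → q2 → q2; q2 is accepting → accepted
"000": q0 → q1 → q1 → q1; q1 is not accepting → rejected
ε: q0; q0 is not accepting → rejected
"1": q0 → q0; q0 is not accepting → rejected

Final answer: "011"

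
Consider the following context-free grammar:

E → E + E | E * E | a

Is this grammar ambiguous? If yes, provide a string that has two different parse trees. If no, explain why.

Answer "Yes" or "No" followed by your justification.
Two different leftmost derivations of a + a * a:
  (1) E ⇒ E + E ⇒ a + E ⇒ a + E * E ⇒ a + a * E ⇒ a + a * a   (tree groups a + (a * a))
  (2) E ⇒ E * E ⇒ E + E * E ⇒ a + E * E ⇒ a + a * E ⇒ a + a * a   (tree groups (a + a) * a)
Two distinct leftmost derivations = two distinct parse trees, so the grammar is ambiguous.

Final answer: Yes - the string 'a + a * a' has two distinct leftmost derivations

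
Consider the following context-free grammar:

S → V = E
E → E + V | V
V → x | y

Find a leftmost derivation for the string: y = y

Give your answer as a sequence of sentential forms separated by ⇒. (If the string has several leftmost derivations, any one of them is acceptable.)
Start with S.
Step 1: the leftmost non-terminal is S; apply S → V = E:  V = E
Step 2: the leftmost non-terminal is V; apply V → y:  y = E
Step 3: the leftmost non-terminal is E; apply E → V:  y = V
Step 4: the leftmost non-terminal is V; apply V → y:  y = y

Final answer: S ⇒ V = E ⇒ y = E ⇒ y = V ⇒ y = y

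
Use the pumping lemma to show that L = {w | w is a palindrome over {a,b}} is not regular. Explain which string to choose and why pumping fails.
Language: L = {w | w is a palindrome over {a,b}} (strings that read the same forwards and backwards)
Step 1: Assume for contradiction that L is regular, with pumping length p.
Step 2: Choose s = a^p b a^p. Then s ∈ L (it reads the same forwards and backwards) and |s| ≥ p.
Step 3: Consider any decomposition s = xyz with |xy| ≤ p and |y| > 0. Since |xy| ≤ p and the first p symbols of s are all a's, y = a^k for some k with 1 ≤ k ≤ p.
Step 4: Pumping up (i = 2): xy²z = a^(p+k) b a^p. Its reverse is a^p b a^(p+k) ≠ a^(p+k) b a^p (the single b is no longer in the middle), so xy²z is not a palindrome and xy²z ∉ L.
This contradicts the pumping lemma, so L is not regular.

Final answer: Choose s = a^p b a^p. Since |xy| ≤ p, y = a^k with k ≥ 1. Then xy²z = a^(p+k) b a^p is not a palindrome, so ∉ L.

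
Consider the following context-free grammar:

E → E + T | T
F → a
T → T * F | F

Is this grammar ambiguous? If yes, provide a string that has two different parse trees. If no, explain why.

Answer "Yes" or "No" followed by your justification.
This is the standard stratified expression grammar: '+' is introduced only by the left-recursive rule E → E + T and '*' only by the left-recursive rule T → T * F, with F → a. For any string, the last '+' must be the one produced at the root E (everything after it is a T containing no '+'), and likewise within each T the last '*' is produced at its root. This fixes the parse tree uniquely (left-associative, '*' binding tighter than '+'), so every string has exactly one parse tree.

Final answer: No - the grammar is unambiguous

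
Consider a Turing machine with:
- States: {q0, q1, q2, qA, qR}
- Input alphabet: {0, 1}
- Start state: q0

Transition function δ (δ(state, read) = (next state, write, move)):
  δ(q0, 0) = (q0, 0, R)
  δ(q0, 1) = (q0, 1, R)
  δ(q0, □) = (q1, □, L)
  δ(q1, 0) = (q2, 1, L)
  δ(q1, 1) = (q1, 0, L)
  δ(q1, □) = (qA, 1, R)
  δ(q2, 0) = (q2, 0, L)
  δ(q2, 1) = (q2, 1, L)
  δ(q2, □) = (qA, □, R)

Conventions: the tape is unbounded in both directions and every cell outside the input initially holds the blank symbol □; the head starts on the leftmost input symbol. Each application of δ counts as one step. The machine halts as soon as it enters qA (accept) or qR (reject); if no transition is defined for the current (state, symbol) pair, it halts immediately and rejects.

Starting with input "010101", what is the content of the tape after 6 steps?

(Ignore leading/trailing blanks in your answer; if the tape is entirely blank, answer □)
Step 0: [q0]010101 (head at position 0)
Step 1: δ(q0, 0) = (q0, 0, R)  ⊢  0[q0]10101 (head at position 1)
Step 2: δ(q0, 1) = (q0, 1, R)  ⊢  01[q0]0101 (head at position 2)
Step 3: δ(q0, 0) = (q0, 0, R)  ⊢  010[q0]101 (head at position 3)
Step 4: δ(q0, 1) = (q0, 1, R)  ⊢  0101[q0]01 (head at position 4)
Step 5: δ(q0, 0) = (q0, 0, R)  ⊢  01010[q0]1 (head at position 5)
Step 6: δ(q0, 1) = (q0, 1, R)  ⊢  010101[q0]□ (head at position 6)
Tape after 6 steps (ignoring surrounding blanks): 010101

Final answer: Tape: 010101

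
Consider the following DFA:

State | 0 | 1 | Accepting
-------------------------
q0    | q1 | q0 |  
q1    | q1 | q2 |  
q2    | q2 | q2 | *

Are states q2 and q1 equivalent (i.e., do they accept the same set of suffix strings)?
Try the suffix ε (the empty string).
From q2: q2 — accepting.
From q1: q1 — not accepting.
The two states disagree on this suffix, so they are not equivalent.

Final answer: No. Distinguishing string: ε (the empty string) - accepted from q2 but not from q1.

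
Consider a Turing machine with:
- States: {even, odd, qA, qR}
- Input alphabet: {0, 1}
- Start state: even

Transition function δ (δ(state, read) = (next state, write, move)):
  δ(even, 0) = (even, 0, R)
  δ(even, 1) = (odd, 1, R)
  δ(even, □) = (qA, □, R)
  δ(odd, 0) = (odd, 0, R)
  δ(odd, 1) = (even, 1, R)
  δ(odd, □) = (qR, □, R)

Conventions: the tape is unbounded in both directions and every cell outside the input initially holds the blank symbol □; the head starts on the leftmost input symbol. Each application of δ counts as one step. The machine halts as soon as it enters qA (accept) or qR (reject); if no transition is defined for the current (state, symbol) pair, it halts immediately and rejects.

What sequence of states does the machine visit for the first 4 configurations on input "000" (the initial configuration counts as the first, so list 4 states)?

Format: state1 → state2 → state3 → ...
Step 0: [even]000 (head at position 0)
Step 1: δ(even, 0) = (even, 0, R)  ⊢  0[even]00 (head at position 1)
Step 2: δ(even, 0) = (even, 0, R)  ⊢  00[even]0 (head at position 2)
Step 3: δ(even, 0) = (even, 0, R)  ⊢  000[even]□ (head at position 3)
Reading off the states of these 4 configurations: even → even → even → even

Final answer: even → even → even → even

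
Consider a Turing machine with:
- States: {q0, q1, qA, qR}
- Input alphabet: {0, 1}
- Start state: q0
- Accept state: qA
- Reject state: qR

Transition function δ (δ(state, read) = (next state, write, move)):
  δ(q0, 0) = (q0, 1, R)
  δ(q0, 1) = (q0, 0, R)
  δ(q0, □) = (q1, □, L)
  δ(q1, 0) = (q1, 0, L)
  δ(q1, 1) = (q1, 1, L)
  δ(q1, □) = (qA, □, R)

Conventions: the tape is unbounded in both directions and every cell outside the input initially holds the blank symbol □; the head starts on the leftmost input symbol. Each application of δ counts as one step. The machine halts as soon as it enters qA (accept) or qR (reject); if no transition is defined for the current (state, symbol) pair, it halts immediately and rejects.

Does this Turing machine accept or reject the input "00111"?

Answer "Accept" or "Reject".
Step 0: [q0]00111 (head at position 0)
Step 1: δ(q0, 0) = (q0, 1, R)  ⊢  1[q0]0111 (head at position 1)
Step 2: δ(q0, 0) = (q0, 1, R)  ⊢  11[q0]111 (head at position 2)
Step 3: δ(q0, 1) = (q0, 0, R)  ⊢  110[q0]11 (head at position 3)
Step 4: δ(q0, 1) = (q0, 0, R)  ⊢  1100[q0]1 (head at position 4)
Step 5: δ(q0, 1) = (q0, 0, R)  ⊢  11000[q0]□ (head at position 5)
Step 6: δ(q0, □) = (q1, □, L)  ⊢  1100[q1]0□ (head at position 4)
Step 7: δ(q1, 0) = (q1, 0, L)  ⊢  110[q1]00□ (head at position 3)
Step 8: δ(q1, 0) = (q1, 0, L)  ⊢  11[q1]000□ (head at position 2)
Step 9: δ(q1, 0) = (q1, 0, L)  ⊢  1[q1]1000□ (head at position 1)
Step 10: δ(q1, 1) = (q1, 1, L)  ⊢  [q1]11000□ (head at position 0)
Step 11: δ(q1, 1) = (q1, 1, L)  ⊢  [q1]□11000□ (head at position -1)
Step 12: δ(q1, □) = (qA, □, R)  ⊢  □[qA]11000□ (head at position 0)
The machine is in qA, so it halts and accepts.

Final answer: Accept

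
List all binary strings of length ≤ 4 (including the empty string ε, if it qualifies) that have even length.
Checking every binary string of length 0 to 4:
  Length 0: accepted: ε | rejected: (none)
  Length 1: accepted: (none) | rejected: 0, 1
  Length 2: accepted: 00, 01, 10, 11 | rejected: (none)
  Length 3: accepted: (none) | rejected: 000, 001, 010, 011, 100, 101, 110, 111
  Length 4: accepted: 0000, 0001, 0010, 0011, 0100, 0101, 0110, 0111, 1000, 1001, 1010, 1011, 1100, 1101, 1110, 1111 | rejected: (none)
Total: 21 string(s).

Final answer: ε, 00, 01, 10, 11, 0000, 0001, 0010, 0011, 0100, 0101, 0110, 0111, 1000, 1001, 1010, 1011, 1100, 1101, 1110, 1111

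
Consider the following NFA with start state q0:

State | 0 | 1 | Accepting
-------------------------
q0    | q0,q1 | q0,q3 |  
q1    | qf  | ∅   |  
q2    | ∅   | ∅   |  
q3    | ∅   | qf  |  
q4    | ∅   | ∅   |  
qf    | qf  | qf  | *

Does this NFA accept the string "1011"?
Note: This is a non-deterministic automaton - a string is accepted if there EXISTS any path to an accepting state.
Track the set of states the NFA could be in: start {q0}
Read '1': {q0} → {q0, q3}
Read '0': {q0, q3} → {q0, q1}
Read '1': {q0, q1} → {q0, q3}
Read '1': {q0, q3} → {q0, q3, qf}
Final set {q0, q3, qf} contains accepting state(s) {qf} → accepted.

Final answer: Yes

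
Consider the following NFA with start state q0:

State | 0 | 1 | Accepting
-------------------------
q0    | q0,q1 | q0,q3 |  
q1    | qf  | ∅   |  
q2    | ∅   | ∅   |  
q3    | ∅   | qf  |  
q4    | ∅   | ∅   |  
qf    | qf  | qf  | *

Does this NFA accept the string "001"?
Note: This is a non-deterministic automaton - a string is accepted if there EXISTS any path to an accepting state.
Track the set of states the NFA could be in: start {q0}
Read '0': {q0} → {q0, q1}
Read '0': {q0, q1} → {q0, q1, qf}
Read '1': {q0, q1, qf} → {q0, q3, qf}
Final set {q0, q3, qf} contains accepting state(s) {qf} → accepted.

Final answer: Yes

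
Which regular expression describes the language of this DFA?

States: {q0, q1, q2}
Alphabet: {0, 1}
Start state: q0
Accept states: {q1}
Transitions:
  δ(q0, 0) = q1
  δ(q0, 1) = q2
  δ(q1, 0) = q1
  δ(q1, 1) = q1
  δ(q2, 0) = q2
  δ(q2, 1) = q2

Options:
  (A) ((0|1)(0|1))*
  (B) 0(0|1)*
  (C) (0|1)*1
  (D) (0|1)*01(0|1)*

Testing sample strings against the DFA:
  '1001' -> rejected
  '010' -> accepted
  '010' -> accepted
  '10011' -> rejected
Checking each option for a counterexample:
  (A) ((0|1)(0|1))*: ε is rejected by the DFA but matches the regex → eliminated
  (B) 0(0|1)*: agrees with the DFA on all strings of length ≤ 4
  (C) (0|1)*1: '0' is accepted by the DFA but does not match the regex → eliminated
  (D) (0|1)*01(0|1)*: '0' is accepted by the DFA but does not match the regex → eliminated
Only (B) 0(0|1)* is consistent with the DFA.

Final answer: (B) 0(0|1)*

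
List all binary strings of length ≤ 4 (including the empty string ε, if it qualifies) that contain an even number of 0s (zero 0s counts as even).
Checking every binary string of length 0 to 4:
  Length 0: accepted: ε | rejected: (none)
  Length 1: accepted: 1 | rejected: 0
  Length 2: accepted: 00, 11 | rejected: 01, 10
  Length 3: accepted: 001, 010, 100, 111 | rejected: 000, 011, 101, 110
  Length 4: accepted: 0000, 0011, 0101, 0110, 1001, 1010, 1100, 1111 | rejected: 0001, 0010, 0100, 0111, 1000, 1011, 1101, 1110
Total: 16 string(s).

Final answer: ε, 1, 00, 11, 001, 010, 100, 111, 0000, 0011, 0101, 0110, 1001, 1010, 1100, 1111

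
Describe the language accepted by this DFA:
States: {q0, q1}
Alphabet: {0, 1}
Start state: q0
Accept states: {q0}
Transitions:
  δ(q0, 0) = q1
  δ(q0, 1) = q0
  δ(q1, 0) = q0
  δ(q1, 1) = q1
Analyzing the DFA structure:
Start state: q0
Accept states: {q0}
Interpreting what each state remembers (checking against the transitions):
  q0: an even number of 0s has been read so far
  q1: an odd number of 0s has been read so far
  δ(q0, 0): in q0 (an even number of 0s has been read so far), after reading 0 we have: an odd number of 0s has been read so far → q1
  δ(q0, 1): in q0 (an even number of 0s has been read so far), after reading 1 we have: an even number of 0s has been read so far → q0
  δ(q1, 0): in q1 (an odd number of 0s has been read so far), after reading 0 we have: an even number of 0s has been read so far → q0
  δ(q1, 1): in q1 (an odd number of 0s has been read so far), after reading 1 we have: an odd number of 0s has been read so far → q1
A string is accepted iff it ends in {q0}, i.e. an even number of 0s has been read so far.
Language: All binary strings with an even number of 0s

Final answer: All binary strings with an even number of 0s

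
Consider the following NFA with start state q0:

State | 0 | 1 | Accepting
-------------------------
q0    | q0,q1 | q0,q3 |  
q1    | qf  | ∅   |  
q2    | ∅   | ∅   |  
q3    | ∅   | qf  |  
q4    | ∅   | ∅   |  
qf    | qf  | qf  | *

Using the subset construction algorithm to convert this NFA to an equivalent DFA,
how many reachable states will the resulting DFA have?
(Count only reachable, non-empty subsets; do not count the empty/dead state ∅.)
Start subset: {q0}
{q0}: on 0 → {q0, q1}, on 1 → {q0, q3}
{q0, q1}: on 0 → {q0, q1, qf}, on 1 → {q0, q3}
{q0, q3}: on 0 → {q0, q1}, on 1 → {q0, q3, qf}
{q0, q1, qf}: on 0 → {q0, q1, qf}, on 1 → {q0, q3, qf}
{q0, q3, qf}: on 0 → {q0, q1, qf}, on 1 → {q0, q3, qf}
Reachable non-empty subsets: {q0}, {q0, q1}, {q0, q3}, {q0, q1, qf}, {q0, q3, qf} — 5 in total.

Final answer: 5 states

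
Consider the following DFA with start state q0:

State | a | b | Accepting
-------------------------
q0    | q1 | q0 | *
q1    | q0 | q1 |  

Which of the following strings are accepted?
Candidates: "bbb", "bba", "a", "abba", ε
"bbb": q0 → q0 → q0 → q0; q0 is accepting → accepted
"bba": q0 → q0 → q0 → q1; q1 is not accepting → rejected
"a": q0 → q1; q1 is not accepting → rejected
"abba": q0 → q1 → q1 → q1 → q0; q0 is accepting → accepted
ε: q0; q0 is accepting → accepted

Final answer: "bbb", "abba", ε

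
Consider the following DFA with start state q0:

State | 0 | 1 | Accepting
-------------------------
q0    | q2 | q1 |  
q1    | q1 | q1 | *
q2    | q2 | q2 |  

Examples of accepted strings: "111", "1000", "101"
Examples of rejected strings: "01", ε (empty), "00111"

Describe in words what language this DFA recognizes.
non-empty binary strings starting with 1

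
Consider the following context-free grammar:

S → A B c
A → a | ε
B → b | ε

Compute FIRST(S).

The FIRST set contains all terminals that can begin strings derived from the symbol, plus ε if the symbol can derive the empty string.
FIRST(A) = {a, ε} (A → a | ε) and FIRST(B) = {b, ε} (B → b | ε).
For S → A B c: add FIRST(A) minus ε = {a}; A is nullable, so also add FIRST(B) minus ε = {b}; B is nullable too, so also add FIRST(c) = {c}. The terminal c is never erased, so S is not nullable and ε is not included.
FIRST(S) = {a, b, c}.

Final answer: {a, b, c}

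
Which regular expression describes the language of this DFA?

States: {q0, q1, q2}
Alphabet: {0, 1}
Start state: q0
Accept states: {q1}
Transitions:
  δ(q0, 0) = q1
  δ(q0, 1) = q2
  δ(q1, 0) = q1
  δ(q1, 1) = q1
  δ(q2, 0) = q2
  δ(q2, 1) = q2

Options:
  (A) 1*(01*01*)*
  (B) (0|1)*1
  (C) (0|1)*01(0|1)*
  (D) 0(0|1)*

Testing sample strings against the DFA:
  '111' -> rejected
  '00' -> accepted
  '10' -> rejected
  '00' -> accepted
Checking each option for a counterexample:
  (A) 1*(01*01*)*: ε is rejected by the DFA but matches the regex → eliminated
  (B) (0|1)*1: '0' is accepted by the DFA but does not match the regex → eliminated
  (C) (0|1)*01(0|1)*: '0' is accepted by the DFA but does not match the regex → eliminated
  (D) 0(0|1)*: agrees with the DFA on all strings of length ≤ 4
Only (D) 0(0|1)* is consistent with the DFA.

Final answer: (D) 0(0|1)*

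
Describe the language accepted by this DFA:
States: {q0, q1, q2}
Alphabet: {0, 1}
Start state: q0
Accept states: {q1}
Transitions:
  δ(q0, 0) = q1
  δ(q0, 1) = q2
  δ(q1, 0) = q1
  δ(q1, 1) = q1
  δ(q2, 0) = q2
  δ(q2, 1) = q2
Analyzing the DFA structure:
Start state: q0
Accept states: {q1}
Interpreting what each state remembers (checking against the transitions):
  q0: nothing has been read yet
  q1: the first symbol was 0
  q2: the first symbol was 1 (trap state)
  δ(q0, 0): in q0 (nothing has been read yet), after reading 0 we have: the first symbol was 0 → q1
  δ(q0, 1): in q0 (nothing has been read yet), after reading 1 we have: the first symbol was 1 (trap state) → q2
  δ(q1, 0): in q1 (the first symbol was 0), after reading 0 we have: the first symbol was 0 → q1
  δ(q1, 1): in q1 (the first symbol was 0), after reading 1 we have: the first symbol was 0 → q1
  δ(q2, 0): in q2 (the first symbol was 1 (trap state)), after reading 0 we have: the first symbol was 1 (trap state) → q2
  δ(q2, 1): in q2 (the first symbol was 1 (trap state)), after reading 1 we have: the first symbol was 1 (trap state) → q2
A string is accepted iff it ends in {q1}, i.e. the first symbol was 0.
Language: All binary strings starting with 0

Final answer: All binary strings starting with 0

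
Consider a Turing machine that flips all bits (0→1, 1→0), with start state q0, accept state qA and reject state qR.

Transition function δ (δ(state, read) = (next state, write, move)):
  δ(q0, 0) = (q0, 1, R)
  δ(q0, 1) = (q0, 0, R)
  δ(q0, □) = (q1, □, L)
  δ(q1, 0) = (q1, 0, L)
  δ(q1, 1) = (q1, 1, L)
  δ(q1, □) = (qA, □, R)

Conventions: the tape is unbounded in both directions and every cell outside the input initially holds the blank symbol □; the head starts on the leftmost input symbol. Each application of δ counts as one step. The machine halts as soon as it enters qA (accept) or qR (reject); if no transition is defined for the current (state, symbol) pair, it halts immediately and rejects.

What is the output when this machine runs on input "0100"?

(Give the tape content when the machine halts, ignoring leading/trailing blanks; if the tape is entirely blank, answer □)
Step 0: [q0]0100 (head at position 0)
Step 1: δ(q0, 0) = (q0, 1, R)  ⊢  1[q0]100 (head at position 1)
Step 2: δ(q0, 1) = (q0, 0, R)  ⊢  10[q0]00 (head at position 2)
Step 3: δ(q0, 0) = (q0, 1, R)  ⊢  101[q0]0 (head at position 3)
Step 4: δ(q0, 0) = (q0, 1, R)  ⊢  1011[q0]□ (head at position 4)
Step 5: δ(q0, □) = (q1, □, L)  ⊢  101[q1]1□ (head at position 3)
Step 6: δ(q1, 1) = (q1, 1, L)  ⊢  10[q1]11□ (head at position 2)
Step 7: δ(q1, 1) = (q1, 1, L)  ⊢  1[q1]011□ (head at position 1)
Step 8: δ(q1, 0) = (q1, 0, L)  ⊢  [q1]1011□ (head at position 0)
Step 9: δ(q1, 1) = (q1, 1, L)  ⊢  [q1]□1011□ (head at position -1)
Step 10: δ(q1, □) = (qA, □, R)  ⊢  □[qA]1011□ (head at position 0)
The machine is in qA, so it halts and accepts.
Tape content when halted (ignoring surrounding blanks): 1011

Final answer: Output: 1011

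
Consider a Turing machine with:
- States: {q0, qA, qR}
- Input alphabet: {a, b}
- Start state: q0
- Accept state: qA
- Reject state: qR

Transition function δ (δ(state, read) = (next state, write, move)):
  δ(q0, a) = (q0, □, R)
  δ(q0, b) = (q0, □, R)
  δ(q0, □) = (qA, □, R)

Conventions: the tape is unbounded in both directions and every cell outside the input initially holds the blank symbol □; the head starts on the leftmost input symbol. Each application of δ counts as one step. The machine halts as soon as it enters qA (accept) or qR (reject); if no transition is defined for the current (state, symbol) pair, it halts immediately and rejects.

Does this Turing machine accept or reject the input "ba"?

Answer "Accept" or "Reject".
Step 0: [q0]ba (head at position 0)
Step 1: δ(q0, b) = (q0, □, R)  ⊢  □[q0]a (head at position 1)
Step 2: δ(q0, a) = (q0, □, R)  ⊢  □□[q0]□ (head at position 2)
Step 3: δ(q0, □) = (qA, □, R)  ⊢  □□□[qA]□ (head at position 3)
The machine is in qA, so it halts and accepts.

Final answer: Accept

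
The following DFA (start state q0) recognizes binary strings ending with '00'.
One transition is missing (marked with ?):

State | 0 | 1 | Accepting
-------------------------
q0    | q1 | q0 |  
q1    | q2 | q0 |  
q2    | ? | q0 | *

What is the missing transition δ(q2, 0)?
q2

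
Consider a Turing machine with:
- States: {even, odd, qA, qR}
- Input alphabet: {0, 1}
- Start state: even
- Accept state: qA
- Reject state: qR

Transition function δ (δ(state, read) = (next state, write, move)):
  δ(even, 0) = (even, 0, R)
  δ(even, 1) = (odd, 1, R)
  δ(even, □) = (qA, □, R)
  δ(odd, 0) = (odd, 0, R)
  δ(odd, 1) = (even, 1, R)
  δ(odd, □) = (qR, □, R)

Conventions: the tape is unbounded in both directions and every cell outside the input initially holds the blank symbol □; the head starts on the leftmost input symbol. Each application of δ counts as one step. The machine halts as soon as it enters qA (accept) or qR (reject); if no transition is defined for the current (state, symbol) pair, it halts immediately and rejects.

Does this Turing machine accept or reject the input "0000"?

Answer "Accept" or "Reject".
Step 0: [even]0000 (head at position 0)
Step 1: δ(even, 0) = (even, 0, R)  ⊢  0[even]000 (head at position 1)
Step 2: δ(even, 0) = (even, 0, R)  ⊢  00[even]00 (head at position 2)
Step 3: δ(even, 0) = (even, 0, R)  ⊢  000[even]0 (head at position 3)
Step 4: δ(even, 0) = (even, 0, R)  ⊢  0000[even]□ (head at position 4)
Step 5: δ(even, □) = (qA, □, R)  ⊢  0000□[qA]□ (head at position 5)
The machine is in qA, so it halts and accepts.

Final answer: Accept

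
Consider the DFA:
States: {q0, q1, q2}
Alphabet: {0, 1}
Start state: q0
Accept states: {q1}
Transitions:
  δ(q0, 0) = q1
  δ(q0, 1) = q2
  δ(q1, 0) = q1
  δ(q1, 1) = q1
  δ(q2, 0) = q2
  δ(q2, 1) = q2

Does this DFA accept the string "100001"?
Processing string "100001":
  q0 --1--> q2
  q2 --0--> q2
  q2 --0--> q2
  q2 --0--> q2
  q2 --0--> q2
  q2 --1--> q2
Final state: q2
Accept states: {q1}
q2 is not an accept state, so the string is rejected.

Final answer: No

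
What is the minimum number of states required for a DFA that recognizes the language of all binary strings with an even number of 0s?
Language: binary strings with an even number of 0s
Lower bound (Myhill–Nerode): the prefixes ε, 0 are pairwise distinguishable:
  ε vs 0: suffix ε distinguishes them (ε has zero 0s (accepted), 0 has one 0 (rejected))
So any DFA needs at least 2 states.
Upper bound: a DFA with 2 states exists (one state per class above).
Minimum states: 2

Final answer: 2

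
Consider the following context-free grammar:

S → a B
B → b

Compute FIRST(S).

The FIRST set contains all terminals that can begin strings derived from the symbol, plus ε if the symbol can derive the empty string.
S has the single production S → a B, whose right-hand side begins with the terminal a. So FIRST(S) = {a}.

Final answer: {a}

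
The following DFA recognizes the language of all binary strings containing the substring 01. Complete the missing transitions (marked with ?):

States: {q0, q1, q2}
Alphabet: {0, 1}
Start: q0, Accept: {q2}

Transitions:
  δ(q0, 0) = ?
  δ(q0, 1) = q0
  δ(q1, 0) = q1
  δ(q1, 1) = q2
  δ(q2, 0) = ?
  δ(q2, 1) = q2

What each state remembers (consistent with the given transitions and accept states):
  q0: 01 not seen yet and the last symbol was not 0
  q1: 01 not seen yet and the last symbol was 0
  q2: the substring 01 has already been seen
Filling in the missing entries:
  δ(q0, 0): in q0 (01 not seen yet and the last symbol was not 0), after reading 0 we have: 01 not seen yet and the last symbol was 0 → q1
  δ(q2, 0): in q2 (the substring 01 has already been seen), after reading 0 we have: the substring 01 has already been seen → q2

Final answer: δ(q0, 0) = q1; δ(q2, 0) = q2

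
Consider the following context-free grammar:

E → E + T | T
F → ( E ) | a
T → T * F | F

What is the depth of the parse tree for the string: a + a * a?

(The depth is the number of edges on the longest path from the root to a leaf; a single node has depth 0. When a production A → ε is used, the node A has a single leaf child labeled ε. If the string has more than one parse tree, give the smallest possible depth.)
The grammar is unambiguous; the parse tree of a + a * a is:
E → E + T at the root (depth 0).
  Left E (depth 1) → T (2) → F (3) → a (4).
  Right T (depth 1) → T * F; that T (2) → F (3) → a (4); F (2) → a (3).
The longest root-to-leaf paths have 4 edges.
Depth = 4.

Final answer: 4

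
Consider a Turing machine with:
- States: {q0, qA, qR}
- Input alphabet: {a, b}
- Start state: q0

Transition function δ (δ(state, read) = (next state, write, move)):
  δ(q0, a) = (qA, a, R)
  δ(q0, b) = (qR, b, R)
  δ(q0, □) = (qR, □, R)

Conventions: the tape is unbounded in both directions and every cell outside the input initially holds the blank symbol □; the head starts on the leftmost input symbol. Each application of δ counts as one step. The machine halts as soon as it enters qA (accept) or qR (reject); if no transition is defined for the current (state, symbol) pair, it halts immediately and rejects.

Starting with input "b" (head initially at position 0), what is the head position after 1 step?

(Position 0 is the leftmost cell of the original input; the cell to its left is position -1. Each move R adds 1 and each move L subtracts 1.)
Step 0: [q0]b (head at position 0)
Step 1: δ(q0, b) = (qR, b, R)  ⊢  b[qR]□ (head at position 1)
Head position after 1 step: 1

Final answer: Position 1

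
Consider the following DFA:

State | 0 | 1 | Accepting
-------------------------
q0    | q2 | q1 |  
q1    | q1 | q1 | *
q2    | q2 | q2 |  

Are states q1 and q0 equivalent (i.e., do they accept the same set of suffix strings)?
Try the suffix ε (the empty string).
From q1: q1 — accepting.
From q0: q0 — not accepting.
The two states disagree on this suffix, so they are not equivalent.

Final answer: No. Distinguishing string: ε (the empty string) - accepted from q1 but not from q0.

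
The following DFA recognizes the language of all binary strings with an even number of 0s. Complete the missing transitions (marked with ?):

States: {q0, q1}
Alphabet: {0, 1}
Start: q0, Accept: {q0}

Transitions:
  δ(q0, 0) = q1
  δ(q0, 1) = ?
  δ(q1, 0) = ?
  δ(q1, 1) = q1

What each state remembers (consistent with the given transitions and accept states):
  q0: an even number of 0s has been read so far
  q1: an odd number of 0s has been read so far
Filling in the missing entries:
  δ(q0, 1): in q0 (an even number of 0s has been read so far), after reading 1 we have: an even number of 0s has been read so far → q0
  δ(q1, 0): in q1 (an odd number of 0s has been read so far), after reading 0 we have: an even number of 0s has been read so far → q0

Final answer: δ(q0, 1) = q0; δ(q1, 0) = q0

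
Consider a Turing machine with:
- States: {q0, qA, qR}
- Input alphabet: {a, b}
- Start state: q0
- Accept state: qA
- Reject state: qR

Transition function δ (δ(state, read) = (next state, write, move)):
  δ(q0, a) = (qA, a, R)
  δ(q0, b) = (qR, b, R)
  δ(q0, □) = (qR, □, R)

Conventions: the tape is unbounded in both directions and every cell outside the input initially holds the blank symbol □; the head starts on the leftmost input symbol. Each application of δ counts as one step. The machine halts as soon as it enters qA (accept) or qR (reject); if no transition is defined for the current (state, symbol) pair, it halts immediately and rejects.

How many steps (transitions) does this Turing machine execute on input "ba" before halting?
Step 0: [q0]ba (head at position 0)
Step 1: δ(q0, b) = (qR, b, R)  ⊢  b[qR]a (head at position 1)
The machine is in qR, so it halts and rejects.
Number of transitions executed: 1.

Final answer: 1 steps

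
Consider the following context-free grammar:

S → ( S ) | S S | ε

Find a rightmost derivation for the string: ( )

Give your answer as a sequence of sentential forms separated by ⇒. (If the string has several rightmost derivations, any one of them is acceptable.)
Start with S.
Step 1: the rightmost non-terminal is S; apply S → ( S ):  ( S )
Step 2: the rightmost non-terminal is S; apply S → ε:  ( )

Final answer: S ⇒ ( S ) ⇒ ( )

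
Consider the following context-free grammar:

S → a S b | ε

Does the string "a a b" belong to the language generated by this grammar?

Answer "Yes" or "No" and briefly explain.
Every derivation applies S → a S b some number n of times and then S → ε, producing a^n b^n with equally many a's and b's. The string a a b has two a's but only one b, so it cannot be derived.

Final answer: No - no valid derivation exists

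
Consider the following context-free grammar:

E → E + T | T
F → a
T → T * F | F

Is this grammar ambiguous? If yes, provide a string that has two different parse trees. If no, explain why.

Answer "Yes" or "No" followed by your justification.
This is the standard stratified expression grammar: '+' is introduced only by the left-recursive rule E → E + T and '*' only by the left-recursive rule T → T * F, with F → a. For any string, the last '+' must be the one produced at the root E (everything after it is a T containing no '+'), and likewise within each T the last '*' is produced at its root. This fixes the parse tree uniquely (left-associative, '*' binding tighter than '+'), so every string has exactly one parse tree.

Final answer: No - the grammar is unambiguous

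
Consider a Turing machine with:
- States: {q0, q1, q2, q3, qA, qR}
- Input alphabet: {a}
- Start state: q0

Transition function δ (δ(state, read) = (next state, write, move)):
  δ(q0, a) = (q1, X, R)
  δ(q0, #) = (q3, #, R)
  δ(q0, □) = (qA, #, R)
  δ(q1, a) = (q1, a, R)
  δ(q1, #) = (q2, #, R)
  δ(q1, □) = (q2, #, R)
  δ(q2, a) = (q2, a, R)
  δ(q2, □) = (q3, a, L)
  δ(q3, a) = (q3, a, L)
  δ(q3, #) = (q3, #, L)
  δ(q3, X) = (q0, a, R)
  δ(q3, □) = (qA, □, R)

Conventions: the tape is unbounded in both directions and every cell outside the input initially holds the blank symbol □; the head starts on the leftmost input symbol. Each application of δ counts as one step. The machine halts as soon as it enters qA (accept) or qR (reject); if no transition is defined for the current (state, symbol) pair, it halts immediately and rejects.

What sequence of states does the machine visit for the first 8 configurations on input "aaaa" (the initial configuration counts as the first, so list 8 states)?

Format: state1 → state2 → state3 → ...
Step 0: [q0]aaaa (head at position 0)
Step 1: δ(q0, a) = (q1, X, R)  ⊢  X[q1]aaa (head at position 1)
Step 2: δ(q1, a) = (q1, a, R)  ⊢  Xa[q1]aa (head at position 2)
Step 3: δ(q1, a) = (q1, a, R)  ⊢  Xaa[q1]a (head at position 3)
Step 4: δ(q1, a) = (q1, a, R)  ⊢  Xaaa[q1]□ (head at position 4)
Step 5: δ(q1, □) = (q2, #, R)  ⊢  Xaaa#[q2]□ (head at position 5)
Step 6: δ(q2, □) = (q3, a, L)  ⊢  Xaaa[q3]#a (head at position 4)
Step 7: δ(q3, #) = (q3, #, L)  ⊢  Xaa[q3]a#a (head at position 3)
Reading off the states of these 8 configurations: q0 → q1 → q1 → q1 → q1 → q2 → q3 → q3

Final answer: q0 → q1 → q1 → q1 → q1 → q2 → q3 → q3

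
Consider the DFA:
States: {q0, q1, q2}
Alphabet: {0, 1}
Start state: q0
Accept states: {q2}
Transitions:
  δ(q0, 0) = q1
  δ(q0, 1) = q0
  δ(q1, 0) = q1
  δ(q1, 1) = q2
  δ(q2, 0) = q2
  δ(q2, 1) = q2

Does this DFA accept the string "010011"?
Processing string "010011":
  q0 --0--> q1
  q1 --1--> q2
  q2 --0--> q2
  q2 --0--> q2
  q2 --1--> q2
  q2 --1--> q2
Final state: q2
Accept states: {q2}
q2 is an accept state, so the string is accepted.

Final answer: Yes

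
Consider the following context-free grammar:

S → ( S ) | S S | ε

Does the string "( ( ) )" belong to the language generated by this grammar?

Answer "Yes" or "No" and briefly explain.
A derivation exists: S ⇒ ( S ) ⇒ ( ( S ) ) ⇒ ( ( ) ) (using S → ( S ) twice, then S → ε).

Final answer: Yes - a valid derivation exists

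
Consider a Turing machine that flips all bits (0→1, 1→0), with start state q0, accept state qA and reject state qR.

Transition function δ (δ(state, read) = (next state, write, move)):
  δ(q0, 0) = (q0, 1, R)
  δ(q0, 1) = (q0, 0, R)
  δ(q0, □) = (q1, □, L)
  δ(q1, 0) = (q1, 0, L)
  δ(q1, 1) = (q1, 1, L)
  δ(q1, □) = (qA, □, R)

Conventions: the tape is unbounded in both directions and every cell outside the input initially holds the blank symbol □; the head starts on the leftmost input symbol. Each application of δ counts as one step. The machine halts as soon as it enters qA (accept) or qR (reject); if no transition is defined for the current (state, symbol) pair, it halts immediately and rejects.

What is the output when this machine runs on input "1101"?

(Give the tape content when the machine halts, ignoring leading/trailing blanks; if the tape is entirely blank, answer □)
Step 0: [q0]1101 (head at position 0)
Step 1: δ(q0, 1) = (q0, 0, R)  ⊢  0[q0]101 (head at position 1)
Step 2: δ(q0, 1) = (q0, 0, R)  ⊢  00[q0]01 (head at position 2)
Step 3: δ(q0, 0) = (q0, 1, R)  ⊢  001[q0]1 (head at position 3)
Step 4: δ(q0, 1) = (q0, 0, R)  ⊢  0010[q0]□ (head at position 4)
Step 5: δ(q0, □) = (q1, □, L)  ⊢  001[q1]0□ (head at position 3)
Step 6: δ(q1, 0) = (q1, 0, L)  ⊢  00[q1]10□ (head at position 2)
Step 7: δ(q1, 1) = (q1, 1, L)  ⊢  0[q1]010□ (head at position 1)
Step 8: δ(q1, 0) = (q1, 0, L)  ⊢  [q1]0010□ (head at position 0)
Step 9: δ(q1, 0) = (q1, 0, L)  ⊢  [q1]□0010□ (head at position -1)
Step 10: δ(q1, □) = (qA, □, R)  ⊢  □[qA]0010□ (head at position 0)
The machine is in qA, so it halts and accepts.
Tape content when halted (ignoring surrounding blanks): 0010

Final answer: Output: 0010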